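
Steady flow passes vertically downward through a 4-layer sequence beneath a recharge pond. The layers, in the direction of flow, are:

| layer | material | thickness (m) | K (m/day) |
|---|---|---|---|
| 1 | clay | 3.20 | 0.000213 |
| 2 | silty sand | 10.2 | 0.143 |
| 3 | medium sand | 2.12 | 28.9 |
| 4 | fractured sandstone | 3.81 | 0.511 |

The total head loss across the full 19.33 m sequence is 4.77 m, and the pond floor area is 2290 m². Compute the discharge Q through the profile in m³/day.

0.723

Flow is perpendicular to layering, so the layers act in series and the equivalent K is the thickness-weighted harmonic mean.
Total thickness L = 3.20 + 10.2 + 2.12 + 3.81 = 19.33 m.
Σ(b_i/K_i) = 3.20/0.000213 + 10.2/0.143 + 2.12/28.9 + 3.81/0.511 = 15102 d.
K_eq = L / Σ(b_i/K_i) = 19.33 / 15102 = 0.001280 m/day.
Q = K_eq · A · (Δh/L) = 0.001280 × 2290 × (4.77/19.33) = 0.7233 m³/day.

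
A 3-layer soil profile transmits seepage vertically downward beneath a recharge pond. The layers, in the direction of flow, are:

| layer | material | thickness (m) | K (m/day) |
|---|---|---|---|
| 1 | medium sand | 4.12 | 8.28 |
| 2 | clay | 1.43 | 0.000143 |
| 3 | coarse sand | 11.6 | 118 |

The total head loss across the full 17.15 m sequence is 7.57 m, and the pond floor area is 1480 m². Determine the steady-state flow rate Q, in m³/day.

Flow is perpendicular to layering, so the layers act in series and the equivalent K is the thickness-weighted harmonic mean.
Total thickness L = 4.12 + 1.43 + 11.6 = 17.15 m.
Σ(b_i/K_i) = 4.12/8.28 + 1.43/0.000143 + 11.6/118 = 10001 d.
K_eq = L / Σ(b_i/K_i) = 17.15 / 10001 = 0.001715 m/day.
Q = K_eq · A · (Δh/L) = 0.001715 × 1480 × (7.57/17.15) = 1.120 m³/day.

1.12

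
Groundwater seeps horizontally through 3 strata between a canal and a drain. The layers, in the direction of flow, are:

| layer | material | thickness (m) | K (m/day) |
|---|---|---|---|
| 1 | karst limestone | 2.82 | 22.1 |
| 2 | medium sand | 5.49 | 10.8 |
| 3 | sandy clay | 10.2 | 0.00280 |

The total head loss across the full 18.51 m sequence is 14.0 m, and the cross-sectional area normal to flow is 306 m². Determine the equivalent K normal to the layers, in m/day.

0.00508

Flow is perpendicular to layering, so the layers act in series and the equivalent K is the thickness-weighted harmonic mean.
Total thickness L = 2.82 + 5.49 + 10.2 = 18.51 m.
Σ(b_i/K_i) = 2.82/22.1 + 5.49/10.8 + 10.2/0.00280 = 3643 d.
K_eq = L / Σ(b_i/K_i) = 18.51 / 3643 = 0.005080 m/day.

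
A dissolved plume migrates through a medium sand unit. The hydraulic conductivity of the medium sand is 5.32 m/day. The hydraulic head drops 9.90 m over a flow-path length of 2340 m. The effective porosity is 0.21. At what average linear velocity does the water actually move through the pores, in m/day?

Hydraulic gradient i = Δh / L = 9.90 / 2340 = 0.004231.
Darcy flux q = K · i = 5.320 × 0.004231 = 0.02251 m/day.
Seepage velocity v = q / n_e = 0.02251 / 0.21 = 0.1072 m/day.

0.107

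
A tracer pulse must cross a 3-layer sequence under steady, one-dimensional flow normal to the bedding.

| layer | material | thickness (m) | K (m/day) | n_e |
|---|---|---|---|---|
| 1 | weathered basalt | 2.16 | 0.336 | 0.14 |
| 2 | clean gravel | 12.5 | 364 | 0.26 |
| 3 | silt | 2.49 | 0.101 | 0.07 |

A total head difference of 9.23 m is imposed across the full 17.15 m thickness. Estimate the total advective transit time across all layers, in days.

12.6

With flow normal to the layers, continuity requires the same specific discharge q through every layer.
Σ(b_i/K_i) = 2.16/0.336 + 12.5/364 + 2.49/0.101 = 31.12 d.
q = Δh / Σ(b_i/K_i) = 9.23 / 31.12 = 0.2966 m/day.
In each layer the seepage velocity is v_i = q/n_i, so the layer transit time is t_i = b_i·n_i / q:
  layer 1 (weathered basalt): t_1 = 2.16 × 0.14 / 0.2966 = 1.019 d
  layer 2 (clean gravel): t_2 = 12.5 × 0.26 / 0.2966 = 10.96 d
  layer 3 (silt): t_3 = 2.49 × 0.07 / 0.2966 = 0.5876 d
Total t = Σ t_i = 12.56 days.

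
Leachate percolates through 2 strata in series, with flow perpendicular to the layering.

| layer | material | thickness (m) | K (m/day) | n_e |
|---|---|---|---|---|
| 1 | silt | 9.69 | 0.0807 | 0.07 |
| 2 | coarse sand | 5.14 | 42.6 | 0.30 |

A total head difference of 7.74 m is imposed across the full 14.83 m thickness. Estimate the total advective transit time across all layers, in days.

With flow normal to the layers, continuity requires the same specific discharge q through every layer.
Σ(b_i/K_i) = 9.69/0.0807 + 5.14/42.6 = 120.2 d.
q = Δh / Σ(b_i/K_i) = 7.74 / 120.2 = 0.06440 m/day.
In each layer the seepage velocity is v_i = q/n_i, so the layer transit time is t_i = b_i·n_i / q:
  layer 1 (silt): t_1 = 9.69 × 0.07 / 0.06440 = 10.53 d
  layer 2 (coarse sand): t_2 = 5.14 × 0.30 / 0.06440 = 23.95 d
Total t = Σ t_i = 34.48 days.

34.5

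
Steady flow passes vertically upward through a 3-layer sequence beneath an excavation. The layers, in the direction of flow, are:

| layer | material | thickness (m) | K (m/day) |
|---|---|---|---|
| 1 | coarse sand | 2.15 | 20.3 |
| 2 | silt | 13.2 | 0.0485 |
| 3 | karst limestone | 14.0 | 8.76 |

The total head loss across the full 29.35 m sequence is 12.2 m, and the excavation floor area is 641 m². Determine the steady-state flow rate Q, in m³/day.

Flow is perpendicular to layering, so the layers act in series and the equivalent K is the thickness-weighted harmonic mean.
Total thickness L = 2.15 + 13.2 + 14.0 = 29.35 m.
Σ(b_i/K_i) = 2.15/20.3 + 13.2/0.0485 + 14.0/8.76 = 273.9 d.
K_eq = L / Σ(b_i/K_i) = 29.35 / 273.9 = 0.1072 m/day.
Q = K_eq · A · (Δh/L) = 0.1072 × 641 × (12.2/29.35) = 28.55 m³/day.

28.6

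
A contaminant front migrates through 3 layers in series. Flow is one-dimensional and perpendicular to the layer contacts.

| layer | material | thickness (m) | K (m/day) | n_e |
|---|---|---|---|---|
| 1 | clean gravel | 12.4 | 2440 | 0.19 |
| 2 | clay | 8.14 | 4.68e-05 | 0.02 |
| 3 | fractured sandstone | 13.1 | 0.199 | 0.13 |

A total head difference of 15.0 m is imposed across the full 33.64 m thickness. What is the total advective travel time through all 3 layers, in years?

134

With flow normal to the layers, continuity requires the same specific discharge q through every layer.
Σ(b_i/K_i) = 12.4/2440 + 8.14/4.68e-05 + 13.1/0.199 = 1.740e+05 d.
q = Δh / Σ(b_i/K_i) = 15.0 / 1.740e+05 = 8.621e-05 m/day.
In each layer the seepage velocity is v_i = q/n_i, so the layer transit time is t_i = b_i·n_i / q:
  layer 1 (clean gravel): t_1 = 12.4 × 0.19 / 8.621e-05 = 27329 d
  layer 2 (clay): t_2 = 8.14 × 0.02 / 8.621e-05 = 1888 d
  layer 3 (fractured sandstone): t_3 = 13.1 × 0.13 / 8.621e-05 = 19755 d
Total t = Σ t_i = 48972 days = 134.1 years.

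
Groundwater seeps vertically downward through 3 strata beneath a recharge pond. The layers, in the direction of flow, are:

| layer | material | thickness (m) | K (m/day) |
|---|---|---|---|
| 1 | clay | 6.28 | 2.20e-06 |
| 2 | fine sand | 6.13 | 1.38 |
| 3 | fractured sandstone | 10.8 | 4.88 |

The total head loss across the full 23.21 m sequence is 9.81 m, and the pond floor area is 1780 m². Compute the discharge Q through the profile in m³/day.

Flow is perpendicular to layering, so the layers act in series and the equivalent K is the thickness-weighted harmonic mean.
Total thickness L = 6.28 + 6.13 + 10.8 = 23.21 m.
Σ(b_i/K_i) = 6.28/2.20e-06 + 6.13/1.38 + 10.8/4.88 = 2.855e+06 d.
K_eq = L / Σ(b_i/K_i) = 23.21 / 2.855e+06 = 8.131e-06 m/day.
Q = K_eq · A · (Δh/L) = 8.131e-06 × 1780 × (9.81/23.21) = 0.006117 m³/day.

0.00612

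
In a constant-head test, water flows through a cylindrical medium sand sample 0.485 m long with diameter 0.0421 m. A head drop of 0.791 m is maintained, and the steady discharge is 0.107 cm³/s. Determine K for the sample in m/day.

4.07

Cross-sectional area A = π·(d/2)² = π × (0.0421/2)² = 0.001392 m².
Convert discharge: 0.107 cm³/s = 1.070e-07 m³/s.
Darcy's law rearranged: K = Q·L / (A·Δh) = 1.070e-07 × 0.485 / (0.001392 × 0.791) = 4.713e-05 m/s = 4.072 m/day.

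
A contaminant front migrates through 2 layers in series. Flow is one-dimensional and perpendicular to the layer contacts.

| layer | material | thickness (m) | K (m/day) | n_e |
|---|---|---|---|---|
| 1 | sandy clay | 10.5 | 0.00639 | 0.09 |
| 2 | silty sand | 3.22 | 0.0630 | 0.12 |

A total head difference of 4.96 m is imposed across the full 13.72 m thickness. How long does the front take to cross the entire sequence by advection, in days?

With flow normal to the layers, continuity requires the same specific discharge q through every layer.
Σ(b_i/K_i) = 10.5/0.00639 + 3.22/0.0630 = 1694 d.
q = Δh / Σ(b_i/K_i) = 4.96 / 1694 = 0.002927 m/day.
In each layer the seepage velocity is v_i = q/n_i, so the layer transit time is t_i = b_i·n_i / q:
  layer 1 (sandy clay): t_1 = 10.5 × 0.09 / 0.002927 = 322.8 d
  layer 2 (silty sand): t_2 = 3.22 × 0.12 / 0.002927 = 132.0 d
Total t = Σ t_i = 454.8 days.

455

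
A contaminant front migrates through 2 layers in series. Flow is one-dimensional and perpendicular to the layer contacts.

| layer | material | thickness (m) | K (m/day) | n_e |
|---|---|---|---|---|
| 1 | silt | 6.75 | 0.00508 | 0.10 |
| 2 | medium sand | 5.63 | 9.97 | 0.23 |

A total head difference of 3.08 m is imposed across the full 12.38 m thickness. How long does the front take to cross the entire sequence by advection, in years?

2.33

With flow normal to the layers, continuity requires the same specific discharge q through every layer.
Σ(b_i/K_i) = 6.75/0.00508 + 5.63/9.97 = 1329 d.
q = Δh / Σ(b_i/K_i) = 3.08 / 1329 = 0.002317 m/day.
In each layer the seepage velocity is v_i = q/n_i, so the layer transit time is t_i = b_i·n_i / q:
  layer 1 (silt): t_1 = 6.75 × 0.10 / 0.002317 = 291.3 d
  layer 2 (medium sand): t_2 = 5.63 × 0.23 / 0.002317 = 558.9 d
Total t = Σ t_i = 850.2 days = 2.328 years.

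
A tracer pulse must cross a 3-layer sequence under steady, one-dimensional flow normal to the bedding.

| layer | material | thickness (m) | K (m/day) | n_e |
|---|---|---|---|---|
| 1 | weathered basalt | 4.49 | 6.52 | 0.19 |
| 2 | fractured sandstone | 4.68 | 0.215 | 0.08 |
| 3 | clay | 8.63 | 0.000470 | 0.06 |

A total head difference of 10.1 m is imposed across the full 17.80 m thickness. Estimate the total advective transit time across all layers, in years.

8.70

With flow normal to the layers, continuity requires the same specific discharge q through every layer.
Σ(b_i/K_i) = 4.49/6.52 + 4.68/0.215 + 8.63/0.000470 = 18384 d.
q = Δh / Σ(b_i/K_i) = 10.1 / 18384 = 0.0005494 m/day.
In each layer the seepage velocity is v_i = q/n_i, so the layer transit time is t_i = b_i·n_i / q:
  layer 1 (weathered basalt): t_1 = 4.49 × 0.19 / 0.0005494 = 1553 d
  layer 2 (fractured sandstone): t_2 = 4.68 × 0.08 / 0.0005494 = 681.5 d
  layer 3 (clay): t_3 = 8.63 × 0.06 / 0.0005494 = 942.5 d
Total t = Σ t_i = 3177 days = 8.698 years.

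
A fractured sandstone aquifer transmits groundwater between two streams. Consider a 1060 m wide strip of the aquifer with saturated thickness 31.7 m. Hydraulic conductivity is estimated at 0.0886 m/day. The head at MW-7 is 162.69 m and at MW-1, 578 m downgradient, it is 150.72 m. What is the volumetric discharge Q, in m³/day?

Cross-sectional area A = 1060 × 31.7 = 33602 m².
Hydraulic gradient i = (162.69 − 150.72) / 578 = 11.97 / 578 = 0.02071.
Darcy's law: Q = K · A · i = 0.08860 × 33602 × 0.02071 = 61.65 m³/day.

61.7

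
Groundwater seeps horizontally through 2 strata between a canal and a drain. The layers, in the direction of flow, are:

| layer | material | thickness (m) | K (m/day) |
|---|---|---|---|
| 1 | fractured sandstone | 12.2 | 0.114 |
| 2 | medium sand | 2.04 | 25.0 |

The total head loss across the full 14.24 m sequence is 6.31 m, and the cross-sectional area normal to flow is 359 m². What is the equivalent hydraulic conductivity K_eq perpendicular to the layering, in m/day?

Flow is perpendicular to layering, so the layers act in series and the equivalent K is the thickness-weighted harmonic mean.
Total thickness L = 12.2 + 2.04 = 14.24 m.
Σ(b_i/K_i) = 12.2/0.114 + 2.04/25.0 = 107.1 d.
K_eq = L / Σ(b_i/K_i) = 14.24 / 107.1 = 0.1330 m/day.

0.133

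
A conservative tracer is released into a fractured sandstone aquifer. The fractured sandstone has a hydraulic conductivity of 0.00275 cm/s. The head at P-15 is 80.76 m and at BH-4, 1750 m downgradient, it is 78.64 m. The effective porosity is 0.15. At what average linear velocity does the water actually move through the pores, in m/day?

0.0192

Convert K: 0.00275 cm/s × 864 = 2.376 m/day.
Hydraulic gradient i = (80.76 − 78.64) / 1750 = 2.12 / 1750 = 0.001211.
Darcy flux q = K · i = 2.376 × 0.001211 = 0.002878 m/day.
Seepage velocity v = q / n_e = 0.002878 / 0.15 = 0.01919 m/day.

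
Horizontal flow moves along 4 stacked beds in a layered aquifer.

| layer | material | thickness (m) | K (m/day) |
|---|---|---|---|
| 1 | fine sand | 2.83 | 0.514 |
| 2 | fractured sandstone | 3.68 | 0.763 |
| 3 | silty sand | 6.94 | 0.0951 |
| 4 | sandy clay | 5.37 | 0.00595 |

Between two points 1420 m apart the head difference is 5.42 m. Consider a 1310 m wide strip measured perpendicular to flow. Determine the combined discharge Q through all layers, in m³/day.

Flow is parallel to layering, so each bed carries its own Darcy discharge and the transmissivities add.
Σ(K_i·b_i) = 0.514×2.83 + 0.763×3.68 + 0.0951×6.94 + 0.00595×5.37 = 4.954 m²/day.
Hydraulic gradient i = Δh / L = 5.42 / 1420 = 0.003817.
Q = Σ(K_i·b_i) · W · i = 4.954 × 1310 × 0.003817 = 24.77 m³/day.

24.8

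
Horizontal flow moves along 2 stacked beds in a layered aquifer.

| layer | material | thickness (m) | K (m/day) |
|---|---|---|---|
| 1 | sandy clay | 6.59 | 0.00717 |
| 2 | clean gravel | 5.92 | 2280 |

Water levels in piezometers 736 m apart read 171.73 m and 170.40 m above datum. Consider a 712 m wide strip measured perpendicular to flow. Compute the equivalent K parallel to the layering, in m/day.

1080

Flow is parallel to layering, so each bed carries its own Darcy discharge and the transmissivities add.
Σ(K_i·b_i) = 0.00717×6.59 + 2280×5.92 = 13498 m²/day.
Total thickness b = 12.51 m, so K_eq = Σ(K_i·b_i)/b = 1079 m/day.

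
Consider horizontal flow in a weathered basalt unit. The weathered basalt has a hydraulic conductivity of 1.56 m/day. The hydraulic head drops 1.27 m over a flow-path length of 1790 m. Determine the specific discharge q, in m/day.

Hydraulic gradient i = Δh / L = 1.27 / 1790 = 0.0007095.
Specific discharge q = K · i = 1.560 × 0.0007095 = 0.001107 m/day.

0.00111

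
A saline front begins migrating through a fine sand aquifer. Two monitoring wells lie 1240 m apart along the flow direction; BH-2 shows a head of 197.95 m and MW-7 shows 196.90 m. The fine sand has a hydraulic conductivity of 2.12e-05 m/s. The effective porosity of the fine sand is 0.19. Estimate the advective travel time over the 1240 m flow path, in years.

416

Convert K: 2.12e-05 m/s × 86400 = 1.832 m/day.
Hydraulic gradient i = (197.95 − 196.90) / 1240 = 1.05 / 1240 = 0.0008468.
Darcy flux q = K · i = 1.832 × 0.0008468 = 0.001551 m/day.
Seepage velocity v = q / n_e = 0.001551 / 0.19 = 0.008163 m/day.
Travel time t = L / v = 1240 / 0.008163 = 1.519e+05 days = 415.9 years.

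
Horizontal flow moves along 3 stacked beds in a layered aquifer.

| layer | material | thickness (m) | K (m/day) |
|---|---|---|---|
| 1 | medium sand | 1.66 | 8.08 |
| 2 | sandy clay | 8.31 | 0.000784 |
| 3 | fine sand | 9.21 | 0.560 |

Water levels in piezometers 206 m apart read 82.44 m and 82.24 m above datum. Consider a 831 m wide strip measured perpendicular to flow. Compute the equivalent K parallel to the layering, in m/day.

Flow is parallel to layering, so each bed carries its own Darcy discharge and the transmissivities add.
Σ(K_i·b_i) = 8.08×1.66 + 0.000784×8.31 + 0.560×9.21 = 18.58 m²/day.
Total thickness b = 19.18 m, so K_eq = Σ(K_i·b_i)/b = 0.9686 m/day.

0.969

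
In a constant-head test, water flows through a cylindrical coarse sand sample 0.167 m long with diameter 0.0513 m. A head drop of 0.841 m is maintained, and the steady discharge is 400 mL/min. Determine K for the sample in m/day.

Cross-sectional area A = π·(d/2)² = π × (0.0513/2)² = 0.002067 m².
Convert discharge: 400 mL/min = 6.667e-06 m³/s.
Darcy's law rearranged: K = Q·L / (A·Δh) = 6.667e-06 × 0.167 / (0.002067 × 0.841) = 0.0006405 m/s = 55.34 m/day.

55.3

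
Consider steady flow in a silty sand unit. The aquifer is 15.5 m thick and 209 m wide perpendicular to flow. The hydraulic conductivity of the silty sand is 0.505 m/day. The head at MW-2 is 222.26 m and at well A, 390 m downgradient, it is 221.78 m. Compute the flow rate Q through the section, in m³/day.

2.01

Cross-sectional area A = 209 × 15.5 = 3240 m².
Hydraulic gradient i = (222.26 − 221.78) / 390 = 0.48 / 390 = 0.001231.
Darcy's law: Q = K · A · i = 0.5050 × 3240 × 0.001231 = 2.013 m³/day.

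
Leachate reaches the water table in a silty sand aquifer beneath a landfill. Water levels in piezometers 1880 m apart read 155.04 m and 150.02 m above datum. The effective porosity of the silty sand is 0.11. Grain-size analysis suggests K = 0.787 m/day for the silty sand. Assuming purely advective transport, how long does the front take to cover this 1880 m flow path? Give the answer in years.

Hydraulic gradient i = (155.04 − 150.02) / 1880 = 5.02 / 1880 = 0.002670.
Darcy flux q = K · i = 0.7870 × 0.002670 = 0.002101 m/day.
Seepage velocity v = q / n_e = 0.002101 / 0.11 = 0.01910 m/day.
Travel time t = L / v = 1880 / 0.01910 = 98408 days = 269.4 years.

269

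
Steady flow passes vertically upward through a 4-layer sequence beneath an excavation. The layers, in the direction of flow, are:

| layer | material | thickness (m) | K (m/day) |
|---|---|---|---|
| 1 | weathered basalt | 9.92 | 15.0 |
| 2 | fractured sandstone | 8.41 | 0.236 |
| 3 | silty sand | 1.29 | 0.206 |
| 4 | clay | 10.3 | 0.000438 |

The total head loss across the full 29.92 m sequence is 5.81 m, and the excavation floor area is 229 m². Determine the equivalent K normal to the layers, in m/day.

0.00127

Flow is perpendicular to layering, so the layers act in series and the equivalent K is the thickness-weighted harmonic mean.
Total thickness L = 9.92 + 8.41 + 1.29 + 10.3 = 29.92 m.
Σ(b_i/K_i) = 9.92/15.0 + 8.41/0.236 + 1.29/0.206 + 10.3/0.000438 = 23559 d.
K_eq = L / Σ(b_i/K_i) = 29.92 / 23559 = 0.001270 m/day.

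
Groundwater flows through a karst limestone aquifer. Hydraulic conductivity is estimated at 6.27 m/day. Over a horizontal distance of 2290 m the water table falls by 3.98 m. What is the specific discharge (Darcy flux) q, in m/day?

0.0109

Hydraulic gradient i = Δh / L = 3.98 / 2290 = 0.001738.
Specific discharge q = K · i = 6.270 × 0.001738 = 0.01090 m/day.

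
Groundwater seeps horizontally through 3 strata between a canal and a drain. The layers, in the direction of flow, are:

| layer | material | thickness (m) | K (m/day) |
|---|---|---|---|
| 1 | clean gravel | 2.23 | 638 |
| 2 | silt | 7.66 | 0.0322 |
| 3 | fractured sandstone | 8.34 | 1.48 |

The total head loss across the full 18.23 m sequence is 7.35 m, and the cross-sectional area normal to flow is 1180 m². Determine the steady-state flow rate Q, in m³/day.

35.6

Flow is perpendicular to layering, so the layers act in series and the equivalent K is the thickness-weighted harmonic mean.
Total thickness L = 2.23 + 7.66 + 8.34 = 18.23 m.
Σ(b_i/K_i) = 2.23/638 + 7.66/0.0322 + 8.34/1.48 = 243.5 d.
K_eq = L / Σ(b_i/K_i) = 18.23 / 243.5 = 0.07486 m/day.
Q = K_eq · A · (Δh/L) = 0.07486 × 1180 × (7.35/18.23) = 35.61 m³/day.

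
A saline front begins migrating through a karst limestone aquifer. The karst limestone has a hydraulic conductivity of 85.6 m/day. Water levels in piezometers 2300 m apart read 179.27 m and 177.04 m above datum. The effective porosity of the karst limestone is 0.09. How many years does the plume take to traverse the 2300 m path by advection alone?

Hydraulic gradient i = (179.27 − 177.04) / 2300 = 2.23 / 2300 = 0.0009696.
Darcy flux q = K · i = 85.60 × 0.0009696 = 0.08299 m/day.
Seepage velocity v = q / n_e = 0.08299 / 0.09 = 0.9222 m/day.
Travel time t = L / v = 2300 / 0.9222 = 2494 days = 6.829 years.

6.83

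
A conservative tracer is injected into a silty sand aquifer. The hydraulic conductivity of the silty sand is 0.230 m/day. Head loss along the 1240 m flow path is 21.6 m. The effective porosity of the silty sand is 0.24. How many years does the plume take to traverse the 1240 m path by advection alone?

203

Hydraulic gradient i = Δh / L = 21.6 / 1240 = 0.01742.
Darcy flux q = K · i = 0.2300 × 0.01742 = 0.004006 m/day.
Seepage velocity v = q / n_e = 0.004006 / 0.24 = 0.01669 m/day.
Travel time t = L / v = 1240 / 0.01669 = 74280 days = 203.4 years.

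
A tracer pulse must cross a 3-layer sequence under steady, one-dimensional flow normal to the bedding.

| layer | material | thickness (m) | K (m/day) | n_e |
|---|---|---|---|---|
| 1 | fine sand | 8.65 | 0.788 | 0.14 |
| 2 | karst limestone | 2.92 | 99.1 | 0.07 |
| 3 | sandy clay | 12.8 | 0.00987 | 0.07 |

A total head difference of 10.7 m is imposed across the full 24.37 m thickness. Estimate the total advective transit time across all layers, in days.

With flow normal to the layers, continuity requires the same specific discharge q through every layer.
Σ(b_i/K_i) = 8.65/0.788 + 2.92/99.1 + 12.8/0.00987 = 1308 d.
q = Δh / Σ(b_i/K_i) = 10.7 / 1308 = 0.008181 m/day.
In each layer the seepage velocity is v_i = q/n_i, so the layer transit time is t_i = b_i·n_i / q:
  layer 1 (fine sand): t_1 = 8.65 × 0.14 / 0.008181 = 148.0 d
  layer 2 (karst limestone): t_2 = 2.92 × 0.07 / 0.008181 = 24.98 d
  layer 3 (sandy clay): t_3 = 12.8 × 0.07 / 0.008181 = 109.5 d
Total t = Σ t_i = 282.5 days.

283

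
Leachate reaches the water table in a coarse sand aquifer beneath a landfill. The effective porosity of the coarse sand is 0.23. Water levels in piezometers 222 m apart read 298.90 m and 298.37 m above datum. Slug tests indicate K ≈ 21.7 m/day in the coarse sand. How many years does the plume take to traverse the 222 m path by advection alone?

Hydraulic gradient i = (298.90 − 298.37) / 222 = 0.53 / 222 = 0.002387.
Darcy flux q = K · i = 21.70 × 0.002387 = 0.05181 m/day.
Seepage velocity v = q / n_e = 0.05181 / 0.23 = 0.2252 m/day.
Travel time t = L / v = 222 / 0.2252 = 985.6 days = 2.698 years.

2.70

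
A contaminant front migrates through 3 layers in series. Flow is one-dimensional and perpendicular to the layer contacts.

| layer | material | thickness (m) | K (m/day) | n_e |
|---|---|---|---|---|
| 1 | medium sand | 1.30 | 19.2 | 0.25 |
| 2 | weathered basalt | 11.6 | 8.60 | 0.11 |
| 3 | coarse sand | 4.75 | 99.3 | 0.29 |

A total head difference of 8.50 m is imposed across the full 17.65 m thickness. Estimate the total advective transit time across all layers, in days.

With flow normal to the layers, continuity requires the same specific discharge q through every layer.
Σ(b_i/K_i) = 1.30/19.2 + 11.6/8.60 + 4.75/99.3 = 1.464 d.
q = Δh / Σ(b_i/K_i) = 8.50 / 1.464 = 5.805 m/day.
In each layer the seepage velocity is v_i = q/n_i, so the layer transit time is t_i = b_i·n_i / q:
  layer 1 (medium sand): t_1 = 1.30 × 0.25 / 5.805 = 0.05599 d
  layer 2 (weathered basalt): t_2 = 11.6 × 0.11 / 5.805 = 0.2198 d
  layer 3 (coarse sand): t_3 = 4.75 × 0.29 / 5.805 = 0.2373 d
Total t = Σ t_i = 0.5131 days.

0.513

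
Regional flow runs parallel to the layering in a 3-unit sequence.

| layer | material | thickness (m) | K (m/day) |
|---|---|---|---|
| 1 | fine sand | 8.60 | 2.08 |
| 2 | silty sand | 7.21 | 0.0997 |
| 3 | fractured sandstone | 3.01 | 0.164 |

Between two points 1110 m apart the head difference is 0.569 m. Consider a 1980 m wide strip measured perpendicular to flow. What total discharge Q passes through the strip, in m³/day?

Flow is parallel to layering, so each bed carries its own Darcy discharge and the transmissivities add.
Σ(K_i·b_i) = 2.08×8.60 + 0.0997×7.21 + 0.164×3.01 = 19.10 m²/day.
Hydraulic gradient i = Δh / L = 0.569 / 1110 = 0.0005126.
Q = Σ(K_i·b_i) · W · i = 19.10 × 1980 × 0.0005126 = 19.39 m³/day.

19.4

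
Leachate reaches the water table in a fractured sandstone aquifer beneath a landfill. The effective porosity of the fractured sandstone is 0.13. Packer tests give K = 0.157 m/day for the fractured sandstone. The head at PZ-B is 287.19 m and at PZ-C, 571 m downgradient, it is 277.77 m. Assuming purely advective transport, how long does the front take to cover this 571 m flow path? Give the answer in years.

78.5

Hydraulic gradient i = (287.19 − 277.77) / 571 = 9.42 / 571 = 0.01650.
Darcy flux q = K · i = 0.1570 × 0.01650 = 0.002590 m/day.
Seepage velocity v = q / n_e = 0.002590 / 0.13 = 0.01992 m/day.
Travel time t = L / v = 571 / 0.01992 = 28659 days = 78.46 years.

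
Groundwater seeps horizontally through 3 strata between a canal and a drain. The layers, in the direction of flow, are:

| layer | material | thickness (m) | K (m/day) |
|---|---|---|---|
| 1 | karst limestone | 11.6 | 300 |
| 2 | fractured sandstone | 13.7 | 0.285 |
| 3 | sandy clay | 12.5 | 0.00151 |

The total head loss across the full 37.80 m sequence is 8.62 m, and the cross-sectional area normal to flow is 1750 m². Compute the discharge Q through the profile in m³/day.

Flow is perpendicular to layering, so the layers act in series and the equivalent K is the thickness-weighted harmonic mean.
Total thickness L = 11.6 + 13.7 + 12.5 = 37.80 m.
Σ(b_i/K_i) = 11.6/300 + 13.7/0.285 + 12.5/0.00151 = 8326 d.
K_eq = L / Σ(b_i/K_i) = 37.80 / 8326 = 0.004540 m/day.
Q = K_eq · A · (Δh/L) = 0.004540 × 1750 × (8.62/37.80) = 1.812 m³/day.

1.81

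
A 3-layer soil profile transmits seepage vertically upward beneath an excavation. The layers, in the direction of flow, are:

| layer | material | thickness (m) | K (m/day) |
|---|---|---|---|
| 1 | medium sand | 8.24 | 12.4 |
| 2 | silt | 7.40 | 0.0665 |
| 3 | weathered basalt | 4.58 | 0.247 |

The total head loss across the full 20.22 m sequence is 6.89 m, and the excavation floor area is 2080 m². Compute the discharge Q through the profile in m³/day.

Flow is perpendicular to layering, so the layers act in series and the equivalent K is the thickness-weighted harmonic mean.
Total thickness L = 8.24 + 7.40 + 4.58 = 20.22 m.
Σ(b_i/K_i) = 8.24/12.4 + 7.40/0.0665 + 4.58/0.247 = 130.5 d.
K_eq = L / Σ(b_i/K_i) = 20.22 / 130.5 = 0.1550 m/day.
Q = K_eq · A · (Δh/L) = 0.1550 × 2080 × (6.89/20.22) = 109.8 m³/day.

110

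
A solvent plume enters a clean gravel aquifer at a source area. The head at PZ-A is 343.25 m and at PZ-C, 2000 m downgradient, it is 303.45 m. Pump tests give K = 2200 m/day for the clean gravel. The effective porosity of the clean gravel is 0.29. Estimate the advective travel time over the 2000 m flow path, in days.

Hydraulic gradient i = (343.25 − 303.45) / 2000 = 39.8 / 2000 = 0.01990.
Darcy flux q = K · i = 2200 × 0.01990 = 43.78 m/day.
Seepage velocity v = q / n_e = 43.78 / 0.29 = 151.0 m/day.
Travel time t = L / v = 2000 / 151.0 = 13.25 days.

13.2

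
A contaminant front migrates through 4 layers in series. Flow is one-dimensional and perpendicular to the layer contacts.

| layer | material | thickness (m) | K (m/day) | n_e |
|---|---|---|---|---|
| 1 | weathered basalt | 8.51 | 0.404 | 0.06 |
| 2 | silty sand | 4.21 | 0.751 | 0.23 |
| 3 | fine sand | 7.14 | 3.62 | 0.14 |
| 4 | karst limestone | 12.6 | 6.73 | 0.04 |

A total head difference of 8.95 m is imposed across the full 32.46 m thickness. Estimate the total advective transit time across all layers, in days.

10.2

With flow normal to the layers, continuity requires the same specific discharge q through every layer.
Σ(b_i/K_i) = 8.51/0.404 + 4.21/0.751 + 7.14/3.62 + 12.6/6.73 = 30.51 d.
q = Δh / Σ(b_i/K_i) = 8.95 / 30.51 = 0.2933 m/day.
In each layer the seepage velocity is v_i = q/n_i, so the layer transit time is t_i = b_i·n_i / q:
  layer 1 (weathered basalt): t_1 = 8.51 × 0.06 / 0.2933 = 1.741 d
  layer 2 (silty sand): t_2 = 4.21 × 0.23 / 0.2933 = 3.301 d
  layer 3 (fine sand): t_3 = 7.14 × 0.14 / 0.2933 = 3.408 d
  layer 4 (karst limestone): t_4 = 12.6 × 0.04 / 0.2933 = 1.718 d
Total t = Σ t_i = 10.17 days.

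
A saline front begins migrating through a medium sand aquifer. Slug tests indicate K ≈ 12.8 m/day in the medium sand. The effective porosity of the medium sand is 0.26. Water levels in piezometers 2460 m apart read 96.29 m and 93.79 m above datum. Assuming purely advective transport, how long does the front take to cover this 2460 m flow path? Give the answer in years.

Hydraulic gradient i = (96.29 − 93.79) / 2460 = 2.5 / 2460 = 0.001016.
Darcy flux q = K · i = 12.80 × 0.001016 = 0.01301 m/day.
Seepage velocity v = q / n_e = 0.01301 / 0.26 = 0.05003 m/day.
Travel time t = L / v = 2460 / 0.05003 = 49169 days = 134.6 years.

135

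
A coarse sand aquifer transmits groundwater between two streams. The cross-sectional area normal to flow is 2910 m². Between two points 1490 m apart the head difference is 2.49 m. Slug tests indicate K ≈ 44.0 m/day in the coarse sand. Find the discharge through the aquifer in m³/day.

Hydraulic gradient i = Δh / L = 2.49 / 1490 = 0.001671.
Darcy's law: Q = K · A · i = 44.00 × 2910 × 0.001671 = 214.0 m³/day.

214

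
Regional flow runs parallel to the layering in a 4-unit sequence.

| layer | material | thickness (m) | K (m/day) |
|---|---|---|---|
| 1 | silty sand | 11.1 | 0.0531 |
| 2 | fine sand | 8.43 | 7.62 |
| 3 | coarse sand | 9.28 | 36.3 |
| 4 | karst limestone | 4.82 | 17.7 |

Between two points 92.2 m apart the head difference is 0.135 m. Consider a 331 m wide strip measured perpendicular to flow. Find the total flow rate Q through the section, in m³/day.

236

Flow is parallel to layering, so each bed carries its own Darcy discharge and the transmissivities add.
Σ(K_i·b_i) = 0.0531×11.1 + 7.62×8.43 + 36.3×9.28 + 17.7×4.82 = 487.0 m²/day.
Hydraulic gradient i = Δh / L = 0.135 / 92.2 = 0.001464.
Q = Σ(K_i·b_i) · W · i = 487.0 × 331 × 0.001464 = 236.0 m³/day.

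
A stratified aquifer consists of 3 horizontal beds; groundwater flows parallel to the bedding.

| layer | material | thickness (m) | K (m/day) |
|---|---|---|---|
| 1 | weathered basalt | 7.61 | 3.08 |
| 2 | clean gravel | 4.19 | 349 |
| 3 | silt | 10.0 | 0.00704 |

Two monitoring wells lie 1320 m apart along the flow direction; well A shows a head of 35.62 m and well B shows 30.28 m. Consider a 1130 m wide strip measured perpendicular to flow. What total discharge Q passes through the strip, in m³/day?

6790

Flow is parallel to layering, so each bed carries its own Darcy discharge and the transmissivities add.
Σ(K_i·b_i) = 3.08×7.61 + 349×4.19 + 0.00704×10.0 = 1486 m²/day.
Hydraulic gradient i = (35.62 − 30.28) / 1320 = 5.34 / 1320 = 0.004045.
Q = Σ(K_i·b_i) · W · i = 1486 × 1130 × 0.004045 = 6792 m³/day.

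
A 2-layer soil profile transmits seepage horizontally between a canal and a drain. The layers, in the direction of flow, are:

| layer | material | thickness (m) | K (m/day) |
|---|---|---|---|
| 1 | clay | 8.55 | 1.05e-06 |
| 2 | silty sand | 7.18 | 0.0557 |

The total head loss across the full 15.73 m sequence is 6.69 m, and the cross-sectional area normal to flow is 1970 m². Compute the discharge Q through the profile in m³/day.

Flow is perpendicular to layering, so the layers act in series and the equivalent K is the thickness-weighted harmonic mean.
Total thickness L = 8.55 + 7.18 = 15.73 m.
Σ(b_i/K_i) = 8.55/1.05e-06 + 7.18/0.0557 = 8.143e+06 d.
K_eq = L / Σ(b_i/K_i) = 15.73 / 8.143e+06 = 1.932e-06 m/day.
Q = K_eq · A · (Δh/L) = 1.932e-06 × 1970 × (6.69/15.73) = 0.001618 m³/day.

0.00162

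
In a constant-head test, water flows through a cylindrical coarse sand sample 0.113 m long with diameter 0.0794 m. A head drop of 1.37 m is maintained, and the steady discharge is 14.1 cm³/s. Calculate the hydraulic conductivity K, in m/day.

20.3

Cross-sectional area A = π·(d/2)² = π × (0.0794/2)² = 0.004951 m².
Convert discharge: 14.1 cm³/s = 1.410e-05 m³/s.
Darcy's law rearranged: K = Q·L / (A·Δh) = 1.410e-05 × 0.113 / (0.004951 × 1.37) = 0.0002349 m/s = 20.29 m/day.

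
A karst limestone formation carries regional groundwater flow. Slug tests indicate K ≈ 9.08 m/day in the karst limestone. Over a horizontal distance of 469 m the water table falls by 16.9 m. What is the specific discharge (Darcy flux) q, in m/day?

0.327

Hydraulic gradient i = Δh / L = 16.9 / 469 = 0.03603.
Specific discharge q = K · i = 9.080 × 0.03603 = 0.3272 m/day.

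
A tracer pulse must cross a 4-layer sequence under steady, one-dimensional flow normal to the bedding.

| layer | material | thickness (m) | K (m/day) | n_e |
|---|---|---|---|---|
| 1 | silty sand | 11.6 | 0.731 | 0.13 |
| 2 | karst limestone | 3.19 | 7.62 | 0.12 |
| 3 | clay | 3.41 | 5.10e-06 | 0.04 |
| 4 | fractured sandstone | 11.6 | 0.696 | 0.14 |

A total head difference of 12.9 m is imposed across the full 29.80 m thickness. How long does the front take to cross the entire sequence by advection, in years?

518

With flow normal to the layers, continuity requires the same specific discharge q through every layer.
Σ(b_i/K_i) = 11.6/0.731 + 3.19/7.62 + 3.41/5.10e-06 + 11.6/0.696 = 6.687e+05 d.
q = Δh / Σ(b_i/K_i) = 12.9 / 6.687e+05 = 1.929e-05 m/day.
In each layer the seepage velocity is v_i = q/n_i, so the layer transit time is t_i = b_i·n_i / q:
  layer 1 (silty sand): t_1 = 11.6 × 0.13 / 1.929e-05 = 78166 d
  layer 2 (karst limestone): t_2 = 3.19 × 0.12 / 1.929e-05 = 19842 d
  layer 3 (clay): t_3 = 3.41 × 0.04 / 1.929e-05 = 7070 d
  layer 4 (fractured sandstone): t_4 = 11.6 × 0.14 / 1.929e-05 = 84179 d
Total t = Σ t_i = 1.893e+05 days = 518.2 years.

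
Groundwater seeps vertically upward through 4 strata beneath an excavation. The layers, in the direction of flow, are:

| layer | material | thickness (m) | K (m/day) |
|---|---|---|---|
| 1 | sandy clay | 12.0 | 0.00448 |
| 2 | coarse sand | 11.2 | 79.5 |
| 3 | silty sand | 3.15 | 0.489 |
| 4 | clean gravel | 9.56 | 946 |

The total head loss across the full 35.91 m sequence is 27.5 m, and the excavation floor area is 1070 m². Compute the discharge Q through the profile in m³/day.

Flow is perpendicular to layering, so the layers act in series and the equivalent K is the thickness-weighted harmonic mean.
Total thickness L = 12.0 + 11.2 + 3.15 + 9.56 = 35.91 m.
Σ(b_i/K_i) = 12.0/0.00448 + 11.2/79.5 + 3.15/0.489 + 9.56/946 = 2685 d.
K_eq = L / Σ(b_i/K_i) = 35.91 / 2685 = 0.01337 m/day.
Q = K_eq · A · (Δh/L) = 0.01337 × 1070 × (27.5/35.91) = 10.96 m³/day.

11.0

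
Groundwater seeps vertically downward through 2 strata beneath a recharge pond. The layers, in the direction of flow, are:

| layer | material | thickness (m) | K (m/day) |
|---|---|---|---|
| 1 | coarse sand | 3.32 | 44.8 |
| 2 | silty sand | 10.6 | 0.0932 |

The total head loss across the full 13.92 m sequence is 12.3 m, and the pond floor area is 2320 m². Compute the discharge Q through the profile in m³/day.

Flow is perpendicular to layering, so the layers act in series and the equivalent K is the thickness-weighted harmonic mean.
Total thickness L = 3.32 + 10.6 = 13.92 m.
Σ(b_i/K_i) = 3.32/44.8 + 10.6/0.0932 = 113.8 d.
K_eq = L / Σ(b_i/K_i) = 13.92 / 113.8 = 0.1223 m/day.
Q = K_eq · A · (Δh/L) = 0.1223 × 2320 × (12.3/13.92) = 250.7 m³/day.

251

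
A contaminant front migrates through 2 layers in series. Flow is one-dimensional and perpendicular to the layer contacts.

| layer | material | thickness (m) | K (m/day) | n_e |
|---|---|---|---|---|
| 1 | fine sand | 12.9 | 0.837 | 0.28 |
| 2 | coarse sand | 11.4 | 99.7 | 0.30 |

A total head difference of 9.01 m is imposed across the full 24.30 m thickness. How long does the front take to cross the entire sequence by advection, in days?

With flow normal to the layers, continuity requires the same specific discharge q through every layer.
Σ(b_i/K_i) = 12.9/0.837 + 11.4/99.7 = 15.53 d.
q = Δh / Σ(b_i/K_i) = 9.01 / 15.53 = 0.5803 m/day.
In each layer the seepage velocity is v_i = q/n_i, so the layer transit time is t_i = b_i·n_i / q:
  layer 1 (fine sand): t_1 = 12.9 × 0.28 / 0.5803 = 6.224 d
  layer 2 (coarse sand): t_2 = 11.4 × 0.30 / 0.5803 = 5.894 d
Total t = Σ t_i = 12.12 days.

12.1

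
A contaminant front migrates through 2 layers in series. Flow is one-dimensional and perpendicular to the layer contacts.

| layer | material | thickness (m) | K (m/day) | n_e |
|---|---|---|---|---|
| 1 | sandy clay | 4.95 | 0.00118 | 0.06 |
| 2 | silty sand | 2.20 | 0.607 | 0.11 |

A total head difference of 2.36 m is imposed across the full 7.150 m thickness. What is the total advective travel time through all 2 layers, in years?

With flow normal to the layers, continuity requires the same specific discharge q through every layer.
Σ(b_i/K_i) = 4.95/0.00118 + 2.20/0.607 = 4199 d.
q = Δh / Σ(b_i/K_i) = 2.36 / 4199 = 0.0005621 m/day.
In each layer the seepage velocity is v_i = q/n_i, so the layer transit time is t_i = b_i·n_i / q:
  layer 1 (sandy clay): t_1 = 4.95 × 0.06 / 0.0005621 = 528.4 d
  layer 2 (silty sand): t_2 = 2.20 × 0.11 / 0.0005621 = 430.5 d
Total t = Σ t_i = 958.9 days = 2.625 years.

2.63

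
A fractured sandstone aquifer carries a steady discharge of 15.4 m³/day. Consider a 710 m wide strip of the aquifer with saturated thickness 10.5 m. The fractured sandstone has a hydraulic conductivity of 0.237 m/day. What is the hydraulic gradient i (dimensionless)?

0.00872

Cross-sectional area A = 710 × 10.5 = 7455 m².
From Q = K·A·i, i = Q / (K·A) = 15.4 / (0.2370 × 7455) = 0.008716.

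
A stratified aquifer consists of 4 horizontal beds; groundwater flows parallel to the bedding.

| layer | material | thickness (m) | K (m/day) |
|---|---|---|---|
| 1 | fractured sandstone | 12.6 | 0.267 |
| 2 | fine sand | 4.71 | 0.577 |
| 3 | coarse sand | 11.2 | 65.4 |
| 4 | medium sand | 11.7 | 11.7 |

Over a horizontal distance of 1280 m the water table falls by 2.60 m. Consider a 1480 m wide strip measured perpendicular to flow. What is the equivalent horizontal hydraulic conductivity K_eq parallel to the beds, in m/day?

Flow is parallel to layering, so each bed carries its own Darcy discharge and the transmissivities add.
Σ(K_i·b_i) = 0.267×12.6 + 0.577×4.71 + 65.4×11.2 + 11.7×11.7 = 875.5 m²/day.
Total thickness b = 40.21 m, so K_eq = Σ(K_i·b_i)/b = 21.77 m/day.

21.8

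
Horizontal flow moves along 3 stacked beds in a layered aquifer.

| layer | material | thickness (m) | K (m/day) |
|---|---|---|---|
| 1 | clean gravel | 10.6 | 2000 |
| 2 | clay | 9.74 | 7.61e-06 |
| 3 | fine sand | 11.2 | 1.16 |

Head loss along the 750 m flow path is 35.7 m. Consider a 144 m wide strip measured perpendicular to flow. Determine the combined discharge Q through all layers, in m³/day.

Flow is parallel to layering, so each bed carries its own Darcy discharge and the transmissivities add.
Σ(K_i·b_i) = 2000×10.6 + 7.61e-06×9.74 + 1.16×11.2 = 21213 m²/day.
Hydraulic gradient i = Δh / L = 35.7 / 750 = 0.04760.
Q = Σ(K_i·b_i) · W · i = 21213 × 144 × 0.04760 = 1.454e+05 m³/day.

145000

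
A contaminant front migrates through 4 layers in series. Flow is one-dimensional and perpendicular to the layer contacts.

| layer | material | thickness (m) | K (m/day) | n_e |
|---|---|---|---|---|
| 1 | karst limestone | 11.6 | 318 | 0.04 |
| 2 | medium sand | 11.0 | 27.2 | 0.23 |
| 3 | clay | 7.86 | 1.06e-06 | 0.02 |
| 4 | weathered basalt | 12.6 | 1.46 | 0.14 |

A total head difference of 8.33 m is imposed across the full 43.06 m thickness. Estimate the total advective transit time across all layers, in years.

12000

With flow normal to the layers, continuity requires the same specific discharge q through every layer.
Σ(b_i/K_i) = 11.6/318 + 11.0/27.2 + 7.86/1.06e-06 + 12.6/1.46 = 7.415e+06 d.
q = Δh / Σ(b_i/K_i) = 8.33 / 7.415e+06 = 1.123e-06 m/day.
In each layer the seepage velocity is v_i = q/n_i, so the layer transit time is t_i = b_i·n_i / q:
  layer 1 (karst limestone): t_1 = 11.6 × 0.04 / 1.123e-06 = 4.130e+05 d
  layer 2 (medium sand): t_2 = 11.0 × 0.23 / 1.123e-06 = 2.252e+06 d
  layer 3 (clay): t_3 = 7.86 × 0.02 / 1.123e-06 = 1.399e+05 d
  layer 4 (weathered basalt): t_4 = 12.6 × 0.14 / 1.123e-06 = 1.570e+06 d
Total t = Σ t_i = 4.375e+06 days = 11979 years.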